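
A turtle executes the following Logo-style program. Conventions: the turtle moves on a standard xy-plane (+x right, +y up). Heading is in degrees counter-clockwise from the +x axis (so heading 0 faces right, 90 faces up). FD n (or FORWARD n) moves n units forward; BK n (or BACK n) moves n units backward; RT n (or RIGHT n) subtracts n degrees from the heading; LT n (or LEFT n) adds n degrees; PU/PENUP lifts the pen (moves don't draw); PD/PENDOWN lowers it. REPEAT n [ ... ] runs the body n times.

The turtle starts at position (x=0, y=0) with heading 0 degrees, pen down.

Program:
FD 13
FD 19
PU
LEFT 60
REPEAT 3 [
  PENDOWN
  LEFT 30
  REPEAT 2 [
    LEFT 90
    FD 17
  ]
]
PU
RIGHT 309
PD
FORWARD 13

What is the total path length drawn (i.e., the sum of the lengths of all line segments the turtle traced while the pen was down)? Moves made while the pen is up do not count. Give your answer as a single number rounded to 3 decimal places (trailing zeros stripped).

Executing turtle program step by step:
Start: pos=(0,0), heading=0, pen down
FD 13: (0,0) -> (13,0) [heading=0, draw]
FD 19: (13,0) -> (32,0) [heading=0, draw]
PU: pen up
LT 60: heading 0 -> 60
REPEAT 3 [
  -- iteration 1/3 --
  PD: pen down
  LT 30: heading 60 -> 90
  REPEAT 2 [
    -- iteration 1/2 --
    LT 90: heading 90 -> 180
    FD 17: (32,0) -> (15,0) [heading=180, draw]
    -- iteration 2/2 --
    LT 90: heading 180 -> 270
    FD 17: (15,0) -> (15,-17) [heading=270, draw]
  ]
  -- iteration 2/3 --
  PD: pen down
  LT 30: heading 270 -> 300
  REPEAT 2 [
    -- iteration 1/2 --
    LT 90: heading 300 -> 30
    FD 17: (15,-17) -> (29.722,-8.5) [heading=30, draw]
    -- iteration 2/2 --
    LT 90: heading 30 -> 120
    FD 17: (29.722,-8.5) -> (21.222,6.222) [heading=120, draw]
  ]
  -- iteration 3/3 --
  PD: pen down
  LT 30: heading 120 -> 150
  REPEAT 2 [
    -- iteration 1/2 --
    LT 90: heading 150 -> 240
    FD 17: (21.222,6.222) -> (12.722,-8.5) [heading=240, draw]
    -- iteration 2/2 --
    LT 90: heading 240 -> 330
    FD 17: (12.722,-8.5) -> (27.445,-17) [heading=330, draw]
  ]
]
PU: pen up
RT 309: heading 330 -> 21
PD: pen down
FD 13: (27.445,-17) -> (39.581,-12.341) [heading=21, draw]
Final: pos=(39.581,-12.341), heading=21, 9 segment(s) drawn

Segment lengths:
  seg 1: (0,0) -> (13,0), length = 13
  seg 2: (13,0) -> (32,0), length = 19
  seg 3: (32,0) -> (15,0), length = 17
  seg 4: (15,0) -> (15,-17), length = 17
  seg 5: (15,-17) -> (29.722,-8.5), length = 17
  seg 6: (29.722,-8.5) -> (21.222,6.222), length = 17
  seg 7: (21.222,6.222) -> (12.722,-8.5), length = 17
  seg 8: (12.722,-8.5) -> (27.445,-17), length = 17
  seg 9: (27.445,-17) -> (39.581,-12.341), length = 13
Total = 147

Answer: 147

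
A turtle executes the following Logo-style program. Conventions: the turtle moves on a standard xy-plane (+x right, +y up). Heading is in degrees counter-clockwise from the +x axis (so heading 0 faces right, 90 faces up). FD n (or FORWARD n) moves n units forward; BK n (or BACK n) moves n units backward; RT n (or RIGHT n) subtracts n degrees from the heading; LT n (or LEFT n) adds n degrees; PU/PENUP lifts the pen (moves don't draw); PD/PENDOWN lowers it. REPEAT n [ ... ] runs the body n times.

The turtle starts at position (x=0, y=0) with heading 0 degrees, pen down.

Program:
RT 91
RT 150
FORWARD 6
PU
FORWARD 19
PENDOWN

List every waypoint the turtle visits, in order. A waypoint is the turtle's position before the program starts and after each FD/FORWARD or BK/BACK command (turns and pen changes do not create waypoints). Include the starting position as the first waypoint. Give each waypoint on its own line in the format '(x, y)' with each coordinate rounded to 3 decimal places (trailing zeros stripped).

Answer: (0, 0)
(-2.909, 5.248)
(-12.12, 21.865)

Derivation:
Executing turtle program step by step:
Start: pos=(0,0), heading=0, pen down
RT 91: heading 0 -> 269
RT 150: heading 269 -> 119
FD 6: (0,0) -> (-2.909,5.248) [heading=119, draw]
PU: pen up
FD 19: (-2.909,5.248) -> (-12.12,21.865) [heading=119, move]
PD: pen down
Final: pos=(-12.12,21.865), heading=119, 1 segment(s) drawn
Waypoints (3 total):
(0, 0)
(-2.909, 5.248)
(-12.12, 21.865)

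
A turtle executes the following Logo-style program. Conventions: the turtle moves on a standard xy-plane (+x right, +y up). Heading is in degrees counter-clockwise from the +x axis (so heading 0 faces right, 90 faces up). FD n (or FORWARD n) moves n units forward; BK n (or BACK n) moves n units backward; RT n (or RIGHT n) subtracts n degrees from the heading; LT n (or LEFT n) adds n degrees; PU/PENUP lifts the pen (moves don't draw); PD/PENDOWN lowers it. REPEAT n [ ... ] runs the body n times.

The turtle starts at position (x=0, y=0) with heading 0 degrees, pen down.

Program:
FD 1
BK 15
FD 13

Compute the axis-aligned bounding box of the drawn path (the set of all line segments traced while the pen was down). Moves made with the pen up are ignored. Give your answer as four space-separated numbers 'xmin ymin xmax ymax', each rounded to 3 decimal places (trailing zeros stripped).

Executing turtle program step by step:
Start: pos=(0,0), heading=0, pen down
FD 1: (0,0) -> (1,0) [heading=0, draw]
BK 15: (1,0) -> (-14,0) [heading=0, draw]
FD 13: (-14,0) -> (-1,0) [heading=0, draw]
Final: pos=(-1,0), heading=0, 3 segment(s) drawn

Segment endpoints: x in {-14, -1, 0, 1}, y in {0}
xmin=-14, ymin=0, xmax=1, ymax=0

Answer: -14 0 1 0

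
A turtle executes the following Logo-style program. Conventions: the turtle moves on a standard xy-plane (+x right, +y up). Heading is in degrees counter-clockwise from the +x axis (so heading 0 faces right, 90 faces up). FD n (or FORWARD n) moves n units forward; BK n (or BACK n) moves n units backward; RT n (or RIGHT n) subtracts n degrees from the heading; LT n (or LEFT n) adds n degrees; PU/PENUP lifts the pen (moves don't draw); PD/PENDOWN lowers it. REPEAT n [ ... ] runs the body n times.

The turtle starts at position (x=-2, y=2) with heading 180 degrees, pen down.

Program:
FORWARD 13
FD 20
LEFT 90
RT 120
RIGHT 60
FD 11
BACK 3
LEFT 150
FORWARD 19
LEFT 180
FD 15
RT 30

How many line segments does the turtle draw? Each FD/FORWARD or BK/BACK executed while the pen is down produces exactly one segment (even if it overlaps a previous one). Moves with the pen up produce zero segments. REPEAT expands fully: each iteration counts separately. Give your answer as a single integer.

Answer: 6

Derivation:
Executing turtle program step by step:
Start: pos=(-2,2), heading=180, pen down
FD 13: (-2,2) -> (-15,2) [heading=180, draw]
FD 20: (-15,2) -> (-35,2) [heading=180, draw]
LT 90: heading 180 -> 270
RT 120: heading 270 -> 150
RT 60: heading 150 -> 90
FD 11: (-35,2) -> (-35,13) [heading=90, draw]
BK 3: (-35,13) -> (-35,10) [heading=90, draw]
LT 150: heading 90 -> 240
FD 19: (-35,10) -> (-44.5,-6.454) [heading=240, draw]
LT 180: heading 240 -> 60
FD 15: (-44.5,-6.454) -> (-37,6.536) [heading=60, draw]
RT 30: heading 60 -> 30
Final: pos=(-37,6.536), heading=30, 6 segment(s) drawn
Segments drawn: 6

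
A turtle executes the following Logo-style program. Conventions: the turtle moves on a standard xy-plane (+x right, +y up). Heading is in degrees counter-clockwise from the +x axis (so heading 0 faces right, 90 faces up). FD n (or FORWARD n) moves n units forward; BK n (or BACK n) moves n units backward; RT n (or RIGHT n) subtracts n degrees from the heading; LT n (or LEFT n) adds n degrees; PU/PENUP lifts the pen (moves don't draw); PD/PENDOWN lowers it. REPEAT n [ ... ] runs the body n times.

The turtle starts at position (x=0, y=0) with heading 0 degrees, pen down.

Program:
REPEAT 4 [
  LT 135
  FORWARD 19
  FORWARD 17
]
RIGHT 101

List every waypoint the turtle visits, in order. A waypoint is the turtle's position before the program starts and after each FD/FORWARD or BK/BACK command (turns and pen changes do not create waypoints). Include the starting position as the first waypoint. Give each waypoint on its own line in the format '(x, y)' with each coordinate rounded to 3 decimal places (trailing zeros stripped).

Answer: (0, 0)
(-13.435, 13.435)
(-25.456, 25.456)
(-25.456, 6.456)
(-25.456, -10.544)
(-12.021, 2.891)
(0, 14.912)
(-19, 14.912)
(-36, 14.912)

Derivation:
Executing turtle program step by step:
Start: pos=(0,0), heading=0, pen down
REPEAT 4 [
  -- iteration 1/4 --
  LT 135: heading 0 -> 135
  FD 19: (0,0) -> (-13.435,13.435) [heading=135, draw]
  FD 17: (-13.435,13.435) -> (-25.456,25.456) [heading=135, draw]
  -- iteration 2/4 --
  LT 135: heading 135 -> 270
  FD 19: (-25.456,25.456) -> (-25.456,6.456) [heading=270, draw]
  FD 17: (-25.456,6.456) -> (-25.456,-10.544) [heading=270, draw]
  -- iteration 3/4 --
  LT 135: heading 270 -> 45
  FD 19: (-25.456,-10.544) -> (-12.021,2.891) [heading=45, draw]
  FD 17: (-12.021,2.891) -> (0,14.912) [heading=45, draw]
  -- iteration 4/4 --
  LT 135: heading 45 -> 180
  FD 19: (0,14.912) -> (-19,14.912) [heading=180, draw]
  FD 17: (-19,14.912) -> (-36,14.912) [heading=180, draw]
]
RT 101: heading 180 -> 79
Final: pos=(-36,14.912), heading=79, 8 segment(s) drawn
Waypoints (9 total):
(0, 0)
(-13.435, 13.435)
(-25.456, 25.456)
(-25.456, 6.456)
(-25.456, -10.544)
(-12.021, 2.891)
(0, 14.912)
(-19, 14.912)
(-36, 14.912)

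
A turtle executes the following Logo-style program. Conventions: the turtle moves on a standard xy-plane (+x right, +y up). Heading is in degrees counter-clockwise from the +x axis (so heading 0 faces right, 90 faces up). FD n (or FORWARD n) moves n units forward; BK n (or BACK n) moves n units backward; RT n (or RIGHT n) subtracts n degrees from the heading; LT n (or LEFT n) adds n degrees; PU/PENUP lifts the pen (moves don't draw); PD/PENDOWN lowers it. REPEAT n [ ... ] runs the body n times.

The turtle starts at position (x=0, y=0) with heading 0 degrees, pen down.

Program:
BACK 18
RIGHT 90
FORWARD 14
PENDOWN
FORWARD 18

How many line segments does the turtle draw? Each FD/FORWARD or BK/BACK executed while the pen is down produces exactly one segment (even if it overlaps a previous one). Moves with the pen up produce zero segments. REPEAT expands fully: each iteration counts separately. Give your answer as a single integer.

Executing turtle program step by step:
Start: pos=(0,0), heading=0, pen down
BK 18: (0,0) -> (-18,0) [heading=0, draw]
RT 90: heading 0 -> 270
FD 14: (-18,0) -> (-18,-14) [heading=270, draw]
PD: pen down
FD 18: (-18,-14) -> (-18,-32) [heading=270, draw]
Final: pos=(-18,-32), heading=270, 3 segment(s) drawn
Segments drawn: 3

Answer: 3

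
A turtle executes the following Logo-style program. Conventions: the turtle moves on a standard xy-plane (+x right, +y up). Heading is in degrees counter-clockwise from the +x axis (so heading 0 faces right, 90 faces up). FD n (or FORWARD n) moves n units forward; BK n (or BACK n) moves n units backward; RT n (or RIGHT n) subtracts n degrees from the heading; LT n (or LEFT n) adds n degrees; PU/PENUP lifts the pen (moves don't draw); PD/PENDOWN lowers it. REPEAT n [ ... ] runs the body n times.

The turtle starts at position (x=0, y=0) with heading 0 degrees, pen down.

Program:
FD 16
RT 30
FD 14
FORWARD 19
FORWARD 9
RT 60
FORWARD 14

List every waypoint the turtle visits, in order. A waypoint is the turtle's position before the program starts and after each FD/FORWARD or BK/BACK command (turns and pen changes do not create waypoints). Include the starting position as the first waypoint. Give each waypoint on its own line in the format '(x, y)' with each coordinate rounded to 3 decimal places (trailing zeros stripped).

Executing turtle program step by step:
Start: pos=(0,0), heading=0, pen down
FD 16: (0,0) -> (16,0) [heading=0, draw]
RT 30: heading 0 -> 330
FD 14: (16,0) -> (28.124,-7) [heading=330, draw]
FD 19: (28.124,-7) -> (44.579,-16.5) [heading=330, draw]
FD 9: (44.579,-16.5) -> (52.373,-21) [heading=330, draw]
RT 60: heading 330 -> 270
FD 14: (52.373,-21) -> (52.373,-35) [heading=270, draw]
Final: pos=(52.373,-35), heading=270, 5 segment(s) drawn
Waypoints (6 total):
(0, 0)
(16, 0)
(28.124, -7)
(44.579, -16.5)
(52.373, -21)
(52.373, -35)

Answer: (0, 0)
(16, 0)
(28.124, -7)
(44.579, -16.5)
(52.373, -21)
(52.373, -35)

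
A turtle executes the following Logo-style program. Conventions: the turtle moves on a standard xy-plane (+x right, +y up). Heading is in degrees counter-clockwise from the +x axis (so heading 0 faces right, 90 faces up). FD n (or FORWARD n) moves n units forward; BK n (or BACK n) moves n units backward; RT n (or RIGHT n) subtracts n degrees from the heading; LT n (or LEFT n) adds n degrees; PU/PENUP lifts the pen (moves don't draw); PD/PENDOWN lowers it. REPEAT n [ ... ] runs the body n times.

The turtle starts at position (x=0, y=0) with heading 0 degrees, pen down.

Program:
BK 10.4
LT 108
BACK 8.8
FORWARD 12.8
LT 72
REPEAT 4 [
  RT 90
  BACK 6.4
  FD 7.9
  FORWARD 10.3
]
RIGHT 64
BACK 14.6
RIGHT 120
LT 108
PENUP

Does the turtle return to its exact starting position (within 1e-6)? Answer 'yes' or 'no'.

Executing turtle program step by step:
Start: pos=(0,0), heading=0, pen down
BK 10.4: (0,0) -> (-10.4,0) [heading=0, draw]
LT 108: heading 0 -> 108
BK 8.8: (-10.4,0) -> (-7.681,-8.369) [heading=108, draw]
FD 12.8: (-7.681,-8.369) -> (-11.636,3.804) [heading=108, draw]
LT 72: heading 108 -> 180
REPEAT 4 [
  -- iteration 1/4 --
  RT 90: heading 180 -> 90
  BK 6.4: (-11.636,3.804) -> (-11.636,-2.596) [heading=90, draw]
  FD 7.9: (-11.636,-2.596) -> (-11.636,5.304) [heading=90, draw]
  FD 10.3: (-11.636,5.304) -> (-11.636,15.604) [heading=90, draw]
  -- iteration 2/4 --
  RT 90: heading 90 -> 0
  BK 6.4: (-11.636,15.604) -> (-18.036,15.604) [heading=0, draw]
  FD 7.9: (-18.036,15.604) -> (-10.136,15.604) [heading=0, draw]
  FD 10.3: (-10.136,15.604) -> (0.164,15.604) [heading=0, draw]
  -- iteration 3/4 --
  RT 90: heading 0 -> 270
  BK 6.4: (0.164,15.604) -> (0.164,22.004) [heading=270, draw]
  FD 7.9: (0.164,22.004) -> (0.164,14.104) [heading=270, draw]
  FD 10.3: (0.164,14.104) -> (0.164,3.804) [heading=270, draw]
  -- iteration 4/4 --
  RT 90: heading 270 -> 180
  BK 6.4: (0.164,3.804) -> (6.564,3.804) [heading=180, draw]
  FD 7.9: (6.564,3.804) -> (-1.336,3.804) [heading=180, draw]
  FD 10.3: (-1.336,3.804) -> (-11.636,3.804) [heading=180, draw]
]
RT 64: heading 180 -> 116
BK 14.6: (-11.636,3.804) -> (-5.236,-9.318) [heading=116, draw]
RT 120: heading 116 -> 356
LT 108: heading 356 -> 104
PU: pen up
Final: pos=(-5.236,-9.318), heading=104, 16 segment(s) drawn

Start position: (0, 0)
Final position: (-5.236, -9.318)
Distance = 10.688; >= 1e-6 -> NOT closed

Answer: no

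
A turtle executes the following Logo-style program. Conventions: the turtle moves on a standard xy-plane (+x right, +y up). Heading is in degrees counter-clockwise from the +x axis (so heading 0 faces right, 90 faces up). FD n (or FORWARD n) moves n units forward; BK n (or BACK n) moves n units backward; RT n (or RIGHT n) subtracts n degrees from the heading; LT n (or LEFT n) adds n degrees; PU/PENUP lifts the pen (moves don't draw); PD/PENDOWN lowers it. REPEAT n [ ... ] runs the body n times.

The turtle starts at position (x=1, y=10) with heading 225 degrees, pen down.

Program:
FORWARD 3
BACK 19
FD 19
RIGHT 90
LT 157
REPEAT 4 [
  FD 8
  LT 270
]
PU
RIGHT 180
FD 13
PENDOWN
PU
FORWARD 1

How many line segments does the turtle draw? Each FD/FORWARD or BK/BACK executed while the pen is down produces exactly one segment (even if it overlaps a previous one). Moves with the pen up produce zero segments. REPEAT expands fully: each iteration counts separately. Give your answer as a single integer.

Executing turtle program step by step:
Start: pos=(1,10), heading=225, pen down
FD 3: (1,10) -> (-1.121,7.879) [heading=225, draw]
BK 19: (-1.121,7.879) -> (12.314,21.314) [heading=225, draw]
FD 19: (12.314,21.314) -> (-1.121,7.879) [heading=225, draw]
RT 90: heading 225 -> 135
LT 157: heading 135 -> 292
REPEAT 4 [
  -- iteration 1/4 --
  FD 8: (-1.121,7.879) -> (1.876,0.461) [heading=292, draw]
  LT 270: heading 292 -> 202
  -- iteration 2/4 --
  FD 8: (1.876,0.461) -> (-5.542,-2.536) [heading=202, draw]
  LT 270: heading 202 -> 112
  -- iteration 3/4 --
  FD 8: (-5.542,-2.536) -> (-8.539,4.882) [heading=112, draw]
  LT 270: heading 112 -> 22
  -- iteration 4/4 --
  FD 8: (-8.539,4.882) -> (-1.121,7.879) [heading=22, draw]
  LT 270: heading 22 -> 292
]
PU: pen up
RT 180: heading 292 -> 112
FD 13: (-1.121,7.879) -> (-5.991,19.932) [heading=112, move]
PD: pen down
PU: pen up
FD 1: (-5.991,19.932) -> (-6.366,20.859) [heading=112, move]
Final: pos=(-6.366,20.859), heading=112, 7 segment(s) drawn
Segments drawn: 7

Answer: 7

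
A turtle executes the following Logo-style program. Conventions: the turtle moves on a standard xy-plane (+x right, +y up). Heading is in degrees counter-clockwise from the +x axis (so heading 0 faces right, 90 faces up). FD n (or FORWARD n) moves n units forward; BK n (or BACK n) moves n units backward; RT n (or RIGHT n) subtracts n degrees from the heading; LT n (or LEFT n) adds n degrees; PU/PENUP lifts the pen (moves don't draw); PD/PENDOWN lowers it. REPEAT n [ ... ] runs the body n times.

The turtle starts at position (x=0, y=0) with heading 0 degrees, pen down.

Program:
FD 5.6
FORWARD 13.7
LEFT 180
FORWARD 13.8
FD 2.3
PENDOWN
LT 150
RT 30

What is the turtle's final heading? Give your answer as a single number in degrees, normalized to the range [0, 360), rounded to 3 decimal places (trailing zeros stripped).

Answer: 300

Derivation:
Executing turtle program step by step:
Start: pos=(0,0), heading=0, pen down
FD 5.6: (0,0) -> (5.6,0) [heading=0, draw]
FD 13.7: (5.6,0) -> (19.3,0) [heading=0, draw]
LT 180: heading 0 -> 180
FD 13.8: (19.3,0) -> (5.5,0) [heading=180, draw]
FD 2.3: (5.5,0) -> (3.2,0) [heading=180, draw]
PD: pen down
LT 150: heading 180 -> 330
RT 30: heading 330 -> 300
Final: pos=(3.2,0), heading=300, 4 segment(s) drawn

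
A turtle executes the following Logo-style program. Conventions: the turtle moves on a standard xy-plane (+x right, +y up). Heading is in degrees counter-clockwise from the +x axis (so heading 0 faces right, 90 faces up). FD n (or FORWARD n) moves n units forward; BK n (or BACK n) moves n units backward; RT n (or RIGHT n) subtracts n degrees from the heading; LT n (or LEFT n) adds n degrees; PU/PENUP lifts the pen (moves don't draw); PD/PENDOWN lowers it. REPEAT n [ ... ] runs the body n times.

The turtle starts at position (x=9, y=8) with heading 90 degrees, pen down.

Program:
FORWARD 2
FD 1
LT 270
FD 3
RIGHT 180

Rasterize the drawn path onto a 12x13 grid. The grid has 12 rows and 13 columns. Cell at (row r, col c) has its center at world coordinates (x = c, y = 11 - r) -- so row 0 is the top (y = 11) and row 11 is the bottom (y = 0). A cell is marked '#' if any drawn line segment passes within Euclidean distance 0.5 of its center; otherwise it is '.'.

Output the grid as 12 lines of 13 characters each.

Segment 0: (9,8) -> (9,10)
Segment 1: (9,10) -> (9,11)
Segment 2: (9,11) -> (12,11)

Answer: .........####
.........#...
.........#...
.........#...
.............
.............
.............
.............
.............
.............
.............
.............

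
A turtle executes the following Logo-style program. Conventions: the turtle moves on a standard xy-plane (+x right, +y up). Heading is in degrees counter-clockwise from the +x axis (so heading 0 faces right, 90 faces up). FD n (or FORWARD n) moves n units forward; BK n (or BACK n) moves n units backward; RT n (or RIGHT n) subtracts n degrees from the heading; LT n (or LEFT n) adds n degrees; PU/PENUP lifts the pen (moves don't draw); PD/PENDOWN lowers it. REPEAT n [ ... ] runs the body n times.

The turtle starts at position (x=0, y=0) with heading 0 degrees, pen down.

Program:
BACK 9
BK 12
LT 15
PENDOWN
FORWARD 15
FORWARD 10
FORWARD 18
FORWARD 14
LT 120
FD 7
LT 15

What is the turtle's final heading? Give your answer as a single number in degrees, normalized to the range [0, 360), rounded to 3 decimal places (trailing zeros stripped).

Answer: 150

Derivation:
Executing turtle program step by step:
Start: pos=(0,0), heading=0, pen down
BK 9: (0,0) -> (-9,0) [heading=0, draw]
BK 12: (-9,0) -> (-21,0) [heading=0, draw]
LT 15: heading 0 -> 15
PD: pen down
FD 15: (-21,0) -> (-6.511,3.882) [heading=15, draw]
FD 10: (-6.511,3.882) -> (3.148,6.47) [heading=15, draw]
FD 18: (3.148,6.47) -> (20.535,11.129) [heading=15, draw]
FD 14: (20.535,11.129) -> (34.058,14.753) [heading=15, draw]
LT 120: heading 15 -> 135
FD 7: (34.058,14.753) -> (29.108,19.702) [heading=135, draw]
LT 15: heading 135 -> 150
Final: pos=(29.108,19.702), heading=150, 7 segment(s) drawn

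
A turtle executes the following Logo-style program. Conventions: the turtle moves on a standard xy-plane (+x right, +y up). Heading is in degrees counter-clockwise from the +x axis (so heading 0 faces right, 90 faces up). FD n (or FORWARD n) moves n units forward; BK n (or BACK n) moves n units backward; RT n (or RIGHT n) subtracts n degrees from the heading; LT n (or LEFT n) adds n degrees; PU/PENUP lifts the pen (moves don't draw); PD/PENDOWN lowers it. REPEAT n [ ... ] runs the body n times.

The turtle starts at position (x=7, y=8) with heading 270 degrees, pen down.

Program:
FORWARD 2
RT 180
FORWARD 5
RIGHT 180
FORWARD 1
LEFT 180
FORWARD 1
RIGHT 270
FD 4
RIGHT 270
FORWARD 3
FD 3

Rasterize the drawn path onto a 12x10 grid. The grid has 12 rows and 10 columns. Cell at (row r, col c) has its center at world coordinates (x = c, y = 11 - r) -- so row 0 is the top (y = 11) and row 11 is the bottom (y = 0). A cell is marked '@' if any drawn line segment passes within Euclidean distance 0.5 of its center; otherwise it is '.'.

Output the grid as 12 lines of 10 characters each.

Answer: ...@@@@@..
...@...@..
...@...@..
...@...@..
...@...@..
...@...@..
...@......
..........
..........
..........
..........
..........

Derivation:
Segment 0: (7,8) -> (7,6)
Segment 1: (7,6) -> (7,11)
Segment 2: (7,11) -> (7,10)
Segment 3: (7,10) -> (7,11)
Segment 4: (7,11) -> (3,11)
Segment 5: (3,11) -> (3,8)
Segment 6: (3,8) -> (3,5)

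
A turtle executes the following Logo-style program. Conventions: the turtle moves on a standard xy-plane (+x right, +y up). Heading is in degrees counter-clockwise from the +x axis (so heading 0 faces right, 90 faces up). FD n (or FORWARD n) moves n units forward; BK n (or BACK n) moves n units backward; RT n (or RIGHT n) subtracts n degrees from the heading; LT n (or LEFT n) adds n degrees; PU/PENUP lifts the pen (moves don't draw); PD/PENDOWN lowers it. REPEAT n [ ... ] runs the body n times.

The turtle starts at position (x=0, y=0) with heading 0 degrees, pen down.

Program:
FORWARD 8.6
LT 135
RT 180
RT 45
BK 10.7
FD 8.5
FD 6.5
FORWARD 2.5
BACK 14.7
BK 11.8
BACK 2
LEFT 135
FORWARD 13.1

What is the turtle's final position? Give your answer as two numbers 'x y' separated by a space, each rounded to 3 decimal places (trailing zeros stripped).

Executing turtle program step by step:
Start: pos=(0,0), heading=0, pen down
FD 8.6: (0,0) -> (8.6,0) [heading=0, draw]
LT 135: heading 0 -> 135
RT 180: heading 135 -> 315
RT 45: heading 315 -> 270
BK 10.7: (8.6,0) -> (8.6,10.7) [heading=270, draw]
FD 8.5: (8.6,10.7) -> (8.6,2.2) [heading=270, draw]
FD 6.5: (8.6,2.2) -> (8.6,-4.3) [heading=270, draw]
FD 2.5: (8.6,-4.3) -> (8.6,-6.8) [heading=270, draw]
BK 14.7: (8.6,-6.8) -> (8.6,7.9) [heading=270, draw]
BK 11.8: (8.6,7.9) -> (8.6,19.7) [heading=270, draw]
BK 2: (8.6,19.7) -> (8.6,21.7) [heading=270, draw]
LT 135: heading 270 -> 45
FD 13.1: (8.6,21.7) -> (17.863,30.963) [heading=45, draw]
Final: pos=(17.863,30.963), heading=45, 9 segment(s) drawn

Answer: 17.863 30.963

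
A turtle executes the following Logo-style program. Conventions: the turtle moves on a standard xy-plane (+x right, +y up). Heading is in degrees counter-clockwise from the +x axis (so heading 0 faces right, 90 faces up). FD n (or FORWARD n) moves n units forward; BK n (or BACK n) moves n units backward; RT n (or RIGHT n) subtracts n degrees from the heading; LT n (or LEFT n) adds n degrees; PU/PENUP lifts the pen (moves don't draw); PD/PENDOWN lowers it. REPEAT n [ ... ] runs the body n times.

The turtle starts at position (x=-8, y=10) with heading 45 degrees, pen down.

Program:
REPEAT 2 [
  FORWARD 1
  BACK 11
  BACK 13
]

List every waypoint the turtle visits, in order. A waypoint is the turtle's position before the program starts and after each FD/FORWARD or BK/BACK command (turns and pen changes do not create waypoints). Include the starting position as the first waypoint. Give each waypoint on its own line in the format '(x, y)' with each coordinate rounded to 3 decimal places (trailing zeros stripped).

Executing turtle program step by step:
Start: pos=(-8,10), heading=45, pen down
REPEAT 2 [
  -- iteration 1/2 --
  FD 1: (-8,10) -> (-7.293,10.707) [heading=45, draw]
  BK 11: (-7.293,10.707) -> (-15.071,2.929) [heading=45, draw]
  BK 13: (-15.071,2.929) -> (-24.263,-6.263) [heading=45, draw]
  -- iteration 2/2 --
  FD 1: (-24.263,-6.263) -> (-23.556,-5.556) [heading=45, draw]
  BK 11: (-23.556,-5.556) -> (-31.335,-13.335) [heading=45, draw]
  BK 13: (-31.335,-13.335) -> (-40.527,-22.527) [heading=45, draw]
]
Final: pos=(-40.527,-22.527), heading=45, 6 segment(s) drawn
Waypoints (7 total):
(-8, 10)
(-7.293, 10.707)
(-15.071, 2.929)
(-24.263, -6.263)
(-23.556, -5.556)
(-31.335, -13.335)
(-40.527, -22.527)

Answer: (-8, 10)
(-7.293, 10.707)
(-15.071, 2.929)
(-24.263, -6.263)
(-23.556, -5.556)
(-31.335, -13.335)
(-40.527, -22.527)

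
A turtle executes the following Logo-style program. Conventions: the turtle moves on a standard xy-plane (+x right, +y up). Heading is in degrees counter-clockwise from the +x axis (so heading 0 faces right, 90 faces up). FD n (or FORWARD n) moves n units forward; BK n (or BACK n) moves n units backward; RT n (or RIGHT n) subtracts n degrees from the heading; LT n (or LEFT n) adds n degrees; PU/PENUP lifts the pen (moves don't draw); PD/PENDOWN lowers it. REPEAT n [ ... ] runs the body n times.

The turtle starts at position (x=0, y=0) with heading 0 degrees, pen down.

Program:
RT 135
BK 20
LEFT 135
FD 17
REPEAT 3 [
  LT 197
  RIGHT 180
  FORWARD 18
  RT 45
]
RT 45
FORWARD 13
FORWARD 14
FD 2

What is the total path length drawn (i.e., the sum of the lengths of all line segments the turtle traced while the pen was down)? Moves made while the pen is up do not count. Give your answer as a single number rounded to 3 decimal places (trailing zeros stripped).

Executing turtle program step by step:
Start: pos=(0,0), heading=0, pen down
RT 135: heading 0 -> 225
BK 20: (0,0) -> (14.142,14.142) [heading=225, draw]
LT 135: heading 225 -> 0
FD 17: (14.142,14.142) -> (31.142,14.142) [heading=0, draw]
REPEAT 3 [
  -- iteration 1/3 --
  LT 197: heading 0 -> 197
  RT 180: heading 197 -> 17
  FD 18: (31.142,14.142) -> (48.356,19.405) [heading=17, draw]
  RT 45: heading 17 -> 332
  -- iteration 2/3 --
  LT 197: heading 332 -> 169
  RT 180: heading 169 -> 349
  FD 18: (48.356,19.405) -> (66.025,15.97) [heading=349, draw]
  RT 45: heading 349 -> 304
  -- iteration 3/3 --
  LT 197: heading 304 -> 141
  RT 180: heading 141 -> 321
  FD 18: (66.025,15.97) -> (80.014,4.642) [heading=321, draw]
  RT 45: heading 321 -> 276
]
RT 45: heading 276 -> 231
FD 13: (80.014,4.642) -> (71.832,-5.46) [heading=231, draw]
FD 14: (71.832,-5.46) -> (63.022,-16.34) [heading=231, draw]
FD 2: (63.022,-16.34) -> (61.763,-17.895) [heading=231, draw]
Final: pos=(61.763,-17.895), heading=231, 8 segment(s) drawn

Segment lengths:
  seg 1: (0,0) -> (14.142,14.142), length = 20
  seg 2: (14.142,14.142) -> (31.142,14.142), length = 17
  seg 3: (31.142,14.142) -> (48.356,19.405), length = 18
  seg 4: (48.356,19.405) -> (66.025,15.97), length = 18
  seg 5: (66.025,15.97) -> (80.014,4.642), length = 18
  seg 6: (80.014,4.642) -> (71.832,-5.46), length = 13
  seg 7: (71.832,-5.46) -> (63.022,-16.34), length = 14
  seg 8: (63.022,-16.34) -> (61.763,-17.895), length = 2
Total = 120

Answer: 120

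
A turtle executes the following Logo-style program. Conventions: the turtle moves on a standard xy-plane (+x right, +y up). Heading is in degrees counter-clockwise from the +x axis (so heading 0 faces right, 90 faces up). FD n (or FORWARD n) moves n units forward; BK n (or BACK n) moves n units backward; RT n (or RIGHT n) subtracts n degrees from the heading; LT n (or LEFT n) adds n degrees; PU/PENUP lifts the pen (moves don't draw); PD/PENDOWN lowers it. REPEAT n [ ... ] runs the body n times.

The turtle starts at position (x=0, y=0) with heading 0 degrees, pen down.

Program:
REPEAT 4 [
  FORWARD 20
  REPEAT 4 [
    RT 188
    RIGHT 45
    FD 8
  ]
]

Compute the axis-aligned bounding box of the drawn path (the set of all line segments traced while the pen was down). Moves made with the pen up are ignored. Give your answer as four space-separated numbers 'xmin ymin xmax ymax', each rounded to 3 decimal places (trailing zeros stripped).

Answer: -4.507 -9.853 20.449 18.887

Derivation:
Executing turtle program step by step:
Start: pos=(0,0), heading=0, pen down
REPEAT 4 [
  -- iteration 1/4 --
  FD 20: (0,0) -> (20,0) [heading=0, draw]
  REPEAT 4 [
    -- iteration 1/4 --
    RT 188: heading 0 -> 172
    RT 45: heading 172 -> 127
    FD 8: (20,0) -> (15.185,6.389) [heading=127, draw]
    -- iteration 2/4 --
    RT 188: heading 127 -> 299
    RT 45: heading 299 -> 254
    FD 8: (15.185,6.389) -> (12.98,-1.301) [heading=254, draw]
    -- iteration 3/4 --
    RT 188: heading 254 -> 66
    RT 45: heading 66 -> 21
    FD 8: (12.98,-1.301) -> (20.449,1.566) [heading=21, draw]
    -- iteration 4/4 --
    RT 188: heading 21 -> 193
    RT 45: heading 193 -> 148
    FD 8: (20.449,1.566) -> (13.665,5.805) [heading=148, draw]
  ]
  -- iteration 2/4 --
  FD 20: (13.665,5.805) -> (-3.296,16.404) [heading=148, draw]
  REPEAT 4 [
    -- iteration 1/4 --
    RT 188: heading 148 -> 320
    RT 45: heading 320 -> 275
    FD 8: (-3.296,16.404) -> (-2.599,8.434) [heading=275, draw]
    -- iteration 2/4 --
    RT 188: heading 275 -> 87
    RT 45: heading 87 -> 42
    FD 8: (-2.599,8.434) -> (3.346,13.787) [heading=42, draw]
    -- iteration 3/4 --
    RT 188: heading 42 -> 214
    RT 45: heading 214 -> 169
    FD 8: (3.346,13.787) -> (-4.507,15.314) [heading=169, draw]
    -- iteration 4/4 --
    RT 188: heading 169 -> 341
    RT 45: heading 341 -> 296
    FD 8: (-4.507,15.314) -> (-1,8.123) [heading=296, draw]
  ]
  -- iteration 3/4 --
  FD 20: (-1,8.123) -> (7.767,-9.853) [heading=296, draw]
  REPEAT 4 [
    -- iteration 1/4 --
    RT 188: heading 296 -> 108
    RT 45: heading 108 -> 63
    FD 8: (7.767,-9.853) -> (11.399,-2.725) [heading=63, draw]
    -- iteration 2/4 --
    RT 188: heading 63 -> 235
    RT 45: heading 235 -> 190
    FD 8: (11.399,-2.725) -> (3.521,-4.114) [heading=190, draw]
    -- iteration 3/4 --
    RT 188: heading 190 -> 2
    RT 45: heading 2 -> 317
    FD 8: (3.521,-4.114) -> (9.372,-9.57) [heading=317, draw]
    -- iteration 4/4 --
    RT 188: heading 317 -> 129
    RT 45: heading 129 -> 84
    FD 8: (9.372,-9.57) -> (10.208,-1.614) [heading=84, draw]
  ]
  -- iteration 4/4 --
  FD 20: (10.208,-1.614) -> (12.299,18.277) [heading=84, draw]
  REPEAT 4 [
    -- iteration 1/4 --
    RT 188: heading 84 -> 256
    RT 45: heading 256 -> 211
    FD 8: (12.299,18.277) -> (5.441,14.157) [heading=211, draw]
    -- iteration 2/4 --
    RT 188: heading 211 -> 23
    RT 45: heading 23 -> 338
    FD 8: (5.441,14.157) -> (12.859,11.16) [heading=338, draw]
    -- iteration 3/4 --
    RT 188: heading 338 -> 150
    RT 45: heading 150 -> 105
    FD 8: (12.859,11.16) -> (10.788,18.887) [heading=105, draw]
    -- iteration 4/4 --
    RT 188: heading 105 -> 277
    RT 45: heading 277 -> 232
    FD 8: (10.788,18.887) -> (5.863,12.583) [heading=232, draw]
  ]
]
Final: pos=(5.863,12.583), heading=232, 20 segment(s) drawn

Segment endpoints: x in {-4.507, -3.296, -2.599, -1, 0, 3.346, 3.521, 5.441, 5.863, 7.767, 9.372, 10.208, 10.788, 11.399, 12.299, 12.859, 12.98, 13.665, 15.185, 20, 20.449}, y in {-9.853, -9.57, -4.114, -2.725, -1.614, -1.301, 0, 1.566, 5.805, 6.389, 8.123, 8.434, 11.16, 12.583, 13.787, 14.157, 15.314, 16.404, 18.277, 18.887}
xmin=-4.507, ymin=-9.853, xmax=20.449, ymax=18.887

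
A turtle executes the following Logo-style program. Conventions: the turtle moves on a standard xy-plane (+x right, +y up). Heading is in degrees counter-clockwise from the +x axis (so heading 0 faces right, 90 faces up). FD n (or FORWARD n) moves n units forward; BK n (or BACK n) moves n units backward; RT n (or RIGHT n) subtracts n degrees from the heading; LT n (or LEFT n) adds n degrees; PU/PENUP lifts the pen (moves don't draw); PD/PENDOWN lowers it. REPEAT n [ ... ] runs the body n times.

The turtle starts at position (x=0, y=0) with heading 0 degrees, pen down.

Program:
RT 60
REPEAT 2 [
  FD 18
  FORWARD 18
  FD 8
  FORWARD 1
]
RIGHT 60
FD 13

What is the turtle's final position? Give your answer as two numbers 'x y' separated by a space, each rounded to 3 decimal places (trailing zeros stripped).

Answer: 38.5 -89.201

Derivation:
Executing turtle program step by step:
Start: pos=(0,0), heading=0, pen down
RT 60: heading 0 -> 300
REPEAT 2 [
  -- iteration 1/2 --
  FD 18: (0,0) -> (9,-15.588) [heading=300, draw]
  FD 18: (9,-15.588) -> (18,-31.177) [heading=300, draw]
  FD 8: (18,-31.177) -> (22,-38.105) [heading=300, draw]
  FD 1: (22,-38.105) -> (22.5,-38.971) [heading=300, draw]
  -- iteration 2/2 --
  FD 18: (22.5,-38.971) -> (31.5,-54.56) [heading=300, draw]
  FD 18: (31.5,-54.56) -> (40.5,-70.148) [heading=300, draw]
  FD 8: (40.5,-70.148) -> (44.5,-77.076) [heading=300, draw]
  FD 1: (44.5,-77.076) -> (45,-77.942) [heading=300, draw]
]
RT 60: heading 300 -> 240
FD 13: (45,-77.942) -> (38.5,-89.201) [heading=240, draw]
Final: pos=(38.5,-89.201), heading=240, 9 segment(s) drawn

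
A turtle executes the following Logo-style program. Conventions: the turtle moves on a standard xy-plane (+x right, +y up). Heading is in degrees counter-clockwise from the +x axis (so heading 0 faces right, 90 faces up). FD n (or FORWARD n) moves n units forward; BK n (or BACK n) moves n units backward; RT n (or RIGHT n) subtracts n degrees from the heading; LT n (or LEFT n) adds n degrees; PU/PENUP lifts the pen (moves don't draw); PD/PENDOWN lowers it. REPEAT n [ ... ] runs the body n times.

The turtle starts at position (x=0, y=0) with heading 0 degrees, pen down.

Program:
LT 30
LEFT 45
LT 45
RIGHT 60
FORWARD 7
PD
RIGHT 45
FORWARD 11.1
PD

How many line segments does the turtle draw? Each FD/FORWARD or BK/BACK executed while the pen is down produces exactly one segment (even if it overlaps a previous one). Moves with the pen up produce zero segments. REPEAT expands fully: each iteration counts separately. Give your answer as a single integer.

Executing turtle program step by step:
Start: pos=(0,0), heading=0, pen down
LT 30: heading 0 -> 30
LT 45: heading 30 -> 75
LT 45: heading 75 -> 120
RT 60: heading 120 -> 60
FD 7: (0,0) -> (3.5,6.062) [heading=60, draw]
PD: pen down
RT 45: heading 60 -> 15
FD 11.1: (3.5,6.062) -> (14.222,8.935) [heading=15, draw]
PD: pen down
Final: pos=(14.222,8.935), heading=15, 2 segment(s) drawn
Segments drawn: 2

Answer: 2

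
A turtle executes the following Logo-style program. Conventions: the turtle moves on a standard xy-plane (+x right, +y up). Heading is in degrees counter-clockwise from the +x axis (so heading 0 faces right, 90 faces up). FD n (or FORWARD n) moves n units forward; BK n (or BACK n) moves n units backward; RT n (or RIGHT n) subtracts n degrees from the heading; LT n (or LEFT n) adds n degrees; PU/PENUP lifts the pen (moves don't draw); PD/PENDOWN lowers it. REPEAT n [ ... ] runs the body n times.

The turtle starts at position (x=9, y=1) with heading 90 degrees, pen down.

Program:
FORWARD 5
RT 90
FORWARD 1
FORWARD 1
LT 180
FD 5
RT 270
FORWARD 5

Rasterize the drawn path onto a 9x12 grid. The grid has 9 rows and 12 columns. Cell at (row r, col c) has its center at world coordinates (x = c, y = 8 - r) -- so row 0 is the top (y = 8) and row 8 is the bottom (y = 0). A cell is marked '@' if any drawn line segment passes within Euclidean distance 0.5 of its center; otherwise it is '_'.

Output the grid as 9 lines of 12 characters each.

Segment 0: (9,1) -> (9,6)
Segment 1: (9,6) -> (10,6)
Segment 2: (10,6) -> (11,6)
Segment 3: (11,6) -> (6,6)
Segment 4: (6,6) -> (6,1)

Answer: ____________
____________
______@@@@@@
______@__@__
______@__@__
______@__@__
______@__@__
______@__@__
____________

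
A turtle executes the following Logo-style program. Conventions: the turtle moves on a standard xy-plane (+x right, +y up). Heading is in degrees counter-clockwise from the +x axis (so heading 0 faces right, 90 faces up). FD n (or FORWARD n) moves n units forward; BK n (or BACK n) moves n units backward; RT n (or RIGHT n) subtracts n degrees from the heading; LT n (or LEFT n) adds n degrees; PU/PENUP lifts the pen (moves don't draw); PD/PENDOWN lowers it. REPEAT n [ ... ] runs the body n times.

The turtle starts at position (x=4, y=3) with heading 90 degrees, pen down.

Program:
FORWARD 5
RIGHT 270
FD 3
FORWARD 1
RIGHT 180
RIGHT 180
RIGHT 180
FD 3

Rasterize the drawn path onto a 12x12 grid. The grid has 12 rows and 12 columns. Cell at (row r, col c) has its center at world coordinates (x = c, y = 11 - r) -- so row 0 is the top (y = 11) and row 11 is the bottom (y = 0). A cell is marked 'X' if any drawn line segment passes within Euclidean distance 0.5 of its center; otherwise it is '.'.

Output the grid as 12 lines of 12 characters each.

Segment 0: (4,3) -> (4,8)
Segment 1: (4,8) -> (1,8)
Segment 2: (1,8) -> (0,8)
Segment 3: (0,8) -> (3,8)

Answer: ............
............
............
XXXXX.......
....X.......
....X.......
....X.......
....X.......
....X.......
............
............
............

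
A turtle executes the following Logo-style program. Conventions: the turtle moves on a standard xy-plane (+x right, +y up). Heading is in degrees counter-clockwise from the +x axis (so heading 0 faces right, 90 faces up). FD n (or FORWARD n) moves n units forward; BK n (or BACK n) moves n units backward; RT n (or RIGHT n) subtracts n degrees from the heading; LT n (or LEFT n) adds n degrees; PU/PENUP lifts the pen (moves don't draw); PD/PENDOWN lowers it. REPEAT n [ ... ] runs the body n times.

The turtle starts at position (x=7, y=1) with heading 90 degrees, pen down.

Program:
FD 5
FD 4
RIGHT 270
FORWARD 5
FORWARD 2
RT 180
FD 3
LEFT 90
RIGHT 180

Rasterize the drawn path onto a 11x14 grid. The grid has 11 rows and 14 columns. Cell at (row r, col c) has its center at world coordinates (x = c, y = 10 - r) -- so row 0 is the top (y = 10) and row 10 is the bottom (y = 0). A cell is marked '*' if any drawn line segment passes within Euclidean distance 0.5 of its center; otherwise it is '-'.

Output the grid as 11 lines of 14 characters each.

Answer: ********------
-------*------
-------*------
-------*------
-------*------
-------*------
-------*------
-------*------
-------*------
-------*------
--------------

Derivation:
Segment 0: (7,1) -> (7,6)
Segment 1: (7,6) -> (7,10)
Segment 2: (7,10) -> (2,10)
Segment 3: (2,10) -> (0,10)
Segment 4: (0,10) -> (3,10)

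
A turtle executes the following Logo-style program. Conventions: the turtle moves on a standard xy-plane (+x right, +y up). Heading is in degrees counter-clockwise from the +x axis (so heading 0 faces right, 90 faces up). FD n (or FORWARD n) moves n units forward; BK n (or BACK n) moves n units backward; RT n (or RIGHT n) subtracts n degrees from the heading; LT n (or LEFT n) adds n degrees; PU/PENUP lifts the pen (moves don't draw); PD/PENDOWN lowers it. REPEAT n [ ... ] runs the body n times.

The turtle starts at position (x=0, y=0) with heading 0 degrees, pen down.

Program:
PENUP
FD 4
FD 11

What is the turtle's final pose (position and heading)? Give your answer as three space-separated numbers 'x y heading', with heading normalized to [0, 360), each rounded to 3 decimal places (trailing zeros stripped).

Executing turtle program step by step:
Start: pos=(0,0), heading=0, pen down
PU: pen up
FD 4: (0,0) -> (4,0) [heading=0, move]
FD 11: (4,0) -> (15,0) [heading=0, move]
Final: pos=(15,0), heading=0, 0 segment(s) drawn

Answer: 15 0 0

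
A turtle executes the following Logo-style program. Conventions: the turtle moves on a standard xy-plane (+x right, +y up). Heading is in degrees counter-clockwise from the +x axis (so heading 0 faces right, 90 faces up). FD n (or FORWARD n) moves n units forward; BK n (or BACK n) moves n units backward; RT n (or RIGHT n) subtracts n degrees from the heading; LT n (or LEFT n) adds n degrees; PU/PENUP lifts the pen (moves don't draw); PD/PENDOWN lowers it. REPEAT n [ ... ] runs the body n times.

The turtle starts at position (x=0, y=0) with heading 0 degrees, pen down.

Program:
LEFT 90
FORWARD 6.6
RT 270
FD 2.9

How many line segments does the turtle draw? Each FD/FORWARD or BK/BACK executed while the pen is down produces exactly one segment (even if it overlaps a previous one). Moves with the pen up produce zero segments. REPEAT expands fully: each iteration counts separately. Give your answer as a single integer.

Answer: 2

Derivation:
Executing turtle program step by step:
Start: pos=(0,0), heading=0, pen down
LT 90: heading 0 -> 90
FD 6.6: (0,0) -> (0,6.6) [heading=90, draw]
RT 270: heading 90 -> 180
FD 2.9: (0,6.6) -> (-2.9,6.6) [heading=180, draw]
Final: pos=(-2.9,6.6), heading=180, 2 segment(s) drawn
Segments drawn: 2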